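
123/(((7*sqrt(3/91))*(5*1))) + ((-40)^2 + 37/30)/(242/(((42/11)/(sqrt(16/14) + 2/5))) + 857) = -2237803645*sqrt(14)/59729954063 + 218073713011/119459908126 + 41*sqrt(273)/35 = 21.04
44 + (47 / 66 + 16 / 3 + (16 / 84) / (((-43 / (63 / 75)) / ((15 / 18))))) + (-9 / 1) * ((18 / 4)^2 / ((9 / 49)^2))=-151895653 / 28380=-5352.21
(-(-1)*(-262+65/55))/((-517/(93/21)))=88939/39809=2.23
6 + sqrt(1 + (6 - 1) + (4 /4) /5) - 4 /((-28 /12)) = sqrt(155) /5 + 54 /7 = 10.20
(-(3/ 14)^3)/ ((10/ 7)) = -27/ 3920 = -0.01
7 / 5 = 1.40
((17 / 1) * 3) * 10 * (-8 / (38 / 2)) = -4080 / 19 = -214.74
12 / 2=6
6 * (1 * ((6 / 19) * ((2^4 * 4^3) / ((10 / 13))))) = 239616 / 95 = 2522.27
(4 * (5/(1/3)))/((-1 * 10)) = -6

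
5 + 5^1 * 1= 10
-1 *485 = -485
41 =41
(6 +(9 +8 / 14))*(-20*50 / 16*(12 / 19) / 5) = -16350 / 133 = -122.93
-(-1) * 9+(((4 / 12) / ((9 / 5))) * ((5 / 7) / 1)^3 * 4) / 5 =83849 / 9261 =9.05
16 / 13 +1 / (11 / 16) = 384 / 143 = 2.69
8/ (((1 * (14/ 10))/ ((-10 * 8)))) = -3200/ 7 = -457.14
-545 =-545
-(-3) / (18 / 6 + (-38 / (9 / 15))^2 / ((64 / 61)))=432 / 550957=0.00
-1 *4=-4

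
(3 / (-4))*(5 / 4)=-15 / 16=-0.94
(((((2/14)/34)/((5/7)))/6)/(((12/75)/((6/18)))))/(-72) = -5/176256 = -0.00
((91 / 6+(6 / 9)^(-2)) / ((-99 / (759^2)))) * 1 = -1216171 / 12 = -101347.58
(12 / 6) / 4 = 1 / 2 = 0.50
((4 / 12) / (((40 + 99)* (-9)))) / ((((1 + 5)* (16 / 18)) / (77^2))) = -5929 / 20016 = -0.30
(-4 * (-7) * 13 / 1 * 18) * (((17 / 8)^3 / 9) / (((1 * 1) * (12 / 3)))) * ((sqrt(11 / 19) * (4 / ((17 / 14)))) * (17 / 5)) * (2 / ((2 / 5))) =3129581 * sqrt(209) / 608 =74414.19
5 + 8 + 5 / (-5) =12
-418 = -418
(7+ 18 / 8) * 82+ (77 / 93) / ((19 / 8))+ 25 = 2770121 / 3534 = 783.85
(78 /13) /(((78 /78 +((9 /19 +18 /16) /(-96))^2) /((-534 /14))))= -37900910592 /165655399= -228.79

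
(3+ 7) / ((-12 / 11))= -55 / 6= -9.17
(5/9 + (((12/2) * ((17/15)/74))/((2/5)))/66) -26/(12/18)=-563237/14652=-38.44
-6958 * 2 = -13916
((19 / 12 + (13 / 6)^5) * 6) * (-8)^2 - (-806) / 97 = 148904026 / 7857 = 18951.77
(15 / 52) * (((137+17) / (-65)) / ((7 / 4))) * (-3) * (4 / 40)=99 / 845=0.12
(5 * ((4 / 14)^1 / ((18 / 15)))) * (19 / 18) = 475 / 378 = 1.26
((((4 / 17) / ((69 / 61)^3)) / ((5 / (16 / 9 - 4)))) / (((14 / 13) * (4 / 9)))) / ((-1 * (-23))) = -5901506 / 899129133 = -0.01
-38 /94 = -19 /47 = -0.40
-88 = -88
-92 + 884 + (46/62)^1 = 24575/31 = 792.74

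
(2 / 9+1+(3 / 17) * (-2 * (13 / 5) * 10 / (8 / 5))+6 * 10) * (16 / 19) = 135832 / 2907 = 46.73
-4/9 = -0.44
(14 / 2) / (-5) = -7 / 5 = -1.40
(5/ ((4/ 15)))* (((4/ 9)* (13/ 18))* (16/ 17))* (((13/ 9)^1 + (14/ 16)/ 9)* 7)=84175/ 1377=61.13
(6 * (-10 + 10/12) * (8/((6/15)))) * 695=-764500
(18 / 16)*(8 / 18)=1 / 2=0.50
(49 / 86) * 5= 245 / 86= 2.85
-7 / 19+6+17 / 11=1500 / 209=7.18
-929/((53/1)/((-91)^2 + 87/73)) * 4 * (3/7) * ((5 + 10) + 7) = -148281777600/27083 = -5475086.87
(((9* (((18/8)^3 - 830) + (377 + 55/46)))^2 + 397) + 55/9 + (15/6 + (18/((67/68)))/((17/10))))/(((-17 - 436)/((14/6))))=-143697491030680909/1775629651968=-80927.63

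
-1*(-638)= 638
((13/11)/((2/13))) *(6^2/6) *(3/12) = 507/44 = 11.52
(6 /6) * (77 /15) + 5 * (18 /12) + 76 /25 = 2351 /150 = 15.67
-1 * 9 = -9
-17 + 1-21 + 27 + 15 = 5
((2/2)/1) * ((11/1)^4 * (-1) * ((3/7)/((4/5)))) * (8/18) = -73205/21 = -3485.95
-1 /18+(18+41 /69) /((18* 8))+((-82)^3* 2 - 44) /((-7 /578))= 91058120.07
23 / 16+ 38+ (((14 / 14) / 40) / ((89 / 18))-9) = 216751 / 7120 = 30.44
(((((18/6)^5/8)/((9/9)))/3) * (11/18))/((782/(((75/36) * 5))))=4125/50048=0.08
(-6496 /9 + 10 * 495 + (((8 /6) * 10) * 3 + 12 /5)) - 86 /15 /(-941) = 180839756 /42345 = 4270.63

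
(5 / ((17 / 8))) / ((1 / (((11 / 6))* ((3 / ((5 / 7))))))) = 308 / 17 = 18.12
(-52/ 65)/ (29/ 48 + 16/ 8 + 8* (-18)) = 192/ 33935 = 0.01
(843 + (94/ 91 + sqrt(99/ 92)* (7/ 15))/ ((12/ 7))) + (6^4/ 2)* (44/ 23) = 49* sqrt(253)/ 2760 + 3737359/ 1794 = 2083.54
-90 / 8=-45 / 4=-11.25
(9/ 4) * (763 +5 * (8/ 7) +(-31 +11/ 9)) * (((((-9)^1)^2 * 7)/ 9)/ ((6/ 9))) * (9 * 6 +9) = 9898331.62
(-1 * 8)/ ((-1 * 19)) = 8/ 19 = 0.42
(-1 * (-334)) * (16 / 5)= 1068.80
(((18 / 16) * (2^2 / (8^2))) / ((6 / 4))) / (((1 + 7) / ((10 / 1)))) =15 / 256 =0.06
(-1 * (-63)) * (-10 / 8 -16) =-4347 / 4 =-1086.75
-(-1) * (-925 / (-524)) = 925 / 524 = 1.77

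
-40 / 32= -5 / 4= -1.25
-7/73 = -0.10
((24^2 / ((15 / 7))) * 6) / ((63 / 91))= 11648 / 5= 2329.60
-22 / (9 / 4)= -88 / 9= -9.78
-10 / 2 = -5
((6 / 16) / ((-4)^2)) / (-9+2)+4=3581 / 896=4.00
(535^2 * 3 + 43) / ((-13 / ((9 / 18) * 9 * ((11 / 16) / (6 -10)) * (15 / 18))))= 70844235 / 1664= 42574.66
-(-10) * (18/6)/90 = 1/3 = 0.33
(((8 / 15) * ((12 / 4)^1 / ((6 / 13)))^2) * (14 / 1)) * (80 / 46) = 37856 / 69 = 548.64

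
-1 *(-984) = 984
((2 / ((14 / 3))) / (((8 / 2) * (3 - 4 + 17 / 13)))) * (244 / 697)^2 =0.04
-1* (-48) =48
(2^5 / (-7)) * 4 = -128 / 7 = -18.29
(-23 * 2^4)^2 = 135424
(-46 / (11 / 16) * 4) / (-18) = 1472 / 99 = 14.87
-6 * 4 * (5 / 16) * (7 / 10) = -21 / 4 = -5.25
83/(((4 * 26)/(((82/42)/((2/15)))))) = 17015/1456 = 11.69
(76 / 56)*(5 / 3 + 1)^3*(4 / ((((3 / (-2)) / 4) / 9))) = -155648 / 63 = -2470.60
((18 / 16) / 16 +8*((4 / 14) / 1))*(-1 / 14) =-2111 / 12544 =-0.17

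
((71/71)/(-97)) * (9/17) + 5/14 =8119/23086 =0.35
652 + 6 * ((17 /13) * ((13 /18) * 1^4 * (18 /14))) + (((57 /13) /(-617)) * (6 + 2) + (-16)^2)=51387355 /56147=915.23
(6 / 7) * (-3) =-18 / 7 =-2.57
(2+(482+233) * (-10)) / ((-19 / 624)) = 234755.37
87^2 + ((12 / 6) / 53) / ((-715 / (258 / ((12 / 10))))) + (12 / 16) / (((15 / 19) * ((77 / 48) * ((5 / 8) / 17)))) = 10060303387 / 1326325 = 7585.10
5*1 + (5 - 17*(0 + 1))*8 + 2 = -89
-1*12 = -12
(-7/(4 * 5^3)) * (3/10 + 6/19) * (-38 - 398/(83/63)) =2.93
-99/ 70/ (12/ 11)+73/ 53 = 1201/ 14840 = 0.08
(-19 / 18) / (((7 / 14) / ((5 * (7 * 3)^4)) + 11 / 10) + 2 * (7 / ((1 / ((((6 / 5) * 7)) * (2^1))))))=-2052855 / 459558604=-0.00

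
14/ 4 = 7/ 2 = 3.50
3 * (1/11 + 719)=23730/11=2157.27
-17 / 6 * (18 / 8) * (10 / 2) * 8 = -255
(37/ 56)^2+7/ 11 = 37011/ 34496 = 1.07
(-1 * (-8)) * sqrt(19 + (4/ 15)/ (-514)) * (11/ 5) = 88 * sqrt(282351765)/ 19275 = 76.72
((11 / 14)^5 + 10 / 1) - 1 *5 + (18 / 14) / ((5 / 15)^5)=170881755 / 537824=317.73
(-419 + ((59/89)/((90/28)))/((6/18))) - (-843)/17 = -8369758/22695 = -368.79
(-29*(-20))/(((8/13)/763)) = 1438255/2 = 719127.50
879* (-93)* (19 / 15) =-517731 / 5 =-103546.20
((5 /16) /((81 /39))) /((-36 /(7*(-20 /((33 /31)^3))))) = 67774525 /139723056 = 0.49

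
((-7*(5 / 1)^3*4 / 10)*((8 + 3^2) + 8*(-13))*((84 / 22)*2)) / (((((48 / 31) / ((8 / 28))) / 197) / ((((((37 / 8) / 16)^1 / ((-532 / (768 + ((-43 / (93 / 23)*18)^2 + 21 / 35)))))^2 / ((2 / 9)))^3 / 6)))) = 360484476140388762810416894110972678962323975168371132921716233697 / 39810981881848009293305438341160388409142804480000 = 9054900409395660.52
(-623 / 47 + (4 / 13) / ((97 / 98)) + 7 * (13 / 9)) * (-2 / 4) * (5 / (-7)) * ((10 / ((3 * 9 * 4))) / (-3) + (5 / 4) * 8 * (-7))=6123520475 / 86411286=70.86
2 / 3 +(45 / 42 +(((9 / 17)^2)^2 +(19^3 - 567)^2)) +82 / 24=277748969873413 / 7015764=39589269.23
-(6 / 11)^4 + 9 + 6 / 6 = 145114 / 14641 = 9.91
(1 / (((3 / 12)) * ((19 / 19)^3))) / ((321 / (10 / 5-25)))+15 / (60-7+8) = -797 / 19581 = -0.04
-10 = -10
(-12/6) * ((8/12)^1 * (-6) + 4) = 0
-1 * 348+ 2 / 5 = -1738 / 5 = -347.60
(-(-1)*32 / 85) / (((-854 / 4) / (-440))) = 0.78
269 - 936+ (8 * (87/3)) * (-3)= -1363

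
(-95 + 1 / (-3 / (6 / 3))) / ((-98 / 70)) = 68.33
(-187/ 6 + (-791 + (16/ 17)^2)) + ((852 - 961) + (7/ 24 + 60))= -2011415/ 2312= -869.99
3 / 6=1 / 2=0.50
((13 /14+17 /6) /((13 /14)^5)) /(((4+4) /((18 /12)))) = 1.02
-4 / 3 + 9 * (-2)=-58 / 3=-19.33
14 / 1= 14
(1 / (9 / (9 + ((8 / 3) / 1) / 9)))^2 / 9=63001 / 531441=0.12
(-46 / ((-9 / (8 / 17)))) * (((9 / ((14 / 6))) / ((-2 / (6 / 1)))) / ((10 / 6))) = -9936 / 595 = -16.70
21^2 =441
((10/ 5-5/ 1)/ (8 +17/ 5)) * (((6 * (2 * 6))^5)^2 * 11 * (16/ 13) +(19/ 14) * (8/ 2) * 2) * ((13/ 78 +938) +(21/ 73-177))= -3845861645229884811169627630/ 378651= -10156744984774594048793.29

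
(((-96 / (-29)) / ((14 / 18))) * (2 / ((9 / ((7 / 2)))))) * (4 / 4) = 96 / 29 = 3.31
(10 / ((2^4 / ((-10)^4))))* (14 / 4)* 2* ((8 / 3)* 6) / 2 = 350000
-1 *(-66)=66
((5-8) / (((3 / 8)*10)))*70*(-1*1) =56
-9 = -9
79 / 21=3.76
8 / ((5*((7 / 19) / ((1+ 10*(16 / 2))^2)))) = 997272 / 35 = 28493.49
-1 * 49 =-49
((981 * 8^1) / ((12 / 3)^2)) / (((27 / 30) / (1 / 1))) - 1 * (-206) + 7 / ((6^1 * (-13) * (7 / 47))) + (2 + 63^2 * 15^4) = 15672647437 / 78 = 200931377.40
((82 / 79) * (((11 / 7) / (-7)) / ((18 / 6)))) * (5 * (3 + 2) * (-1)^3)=22550 / 11613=1.94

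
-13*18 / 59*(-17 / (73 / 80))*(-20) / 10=-636480 / 4307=-147.78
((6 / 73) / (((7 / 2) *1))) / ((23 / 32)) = 384 / 11753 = 0.03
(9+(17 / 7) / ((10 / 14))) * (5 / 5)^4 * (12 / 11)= 744 / 55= 13.53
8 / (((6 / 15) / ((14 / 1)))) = 280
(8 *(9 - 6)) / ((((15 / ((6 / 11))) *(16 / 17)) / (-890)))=-9078 / 11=-825.27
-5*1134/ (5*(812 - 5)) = -378/ 269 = -1.41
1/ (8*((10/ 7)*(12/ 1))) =7/ 960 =0.01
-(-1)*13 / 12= 13 / 12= 1.08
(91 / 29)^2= 8281 / 841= 9.85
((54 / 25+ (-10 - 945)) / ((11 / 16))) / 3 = -381136 / 825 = -461.98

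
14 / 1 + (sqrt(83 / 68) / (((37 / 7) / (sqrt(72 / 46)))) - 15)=-1 + 21* sqrt(32453) / 14467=-0.74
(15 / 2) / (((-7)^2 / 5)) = 75 / 98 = 0.77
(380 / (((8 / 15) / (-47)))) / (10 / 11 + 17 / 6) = -116325 / 13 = -8948.08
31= 31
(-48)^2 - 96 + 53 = 2261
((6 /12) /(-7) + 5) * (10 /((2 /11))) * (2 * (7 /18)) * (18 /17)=3795 /17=223.24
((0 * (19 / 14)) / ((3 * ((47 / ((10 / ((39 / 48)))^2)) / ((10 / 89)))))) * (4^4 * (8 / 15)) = 0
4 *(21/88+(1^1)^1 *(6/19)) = 927/418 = 2.22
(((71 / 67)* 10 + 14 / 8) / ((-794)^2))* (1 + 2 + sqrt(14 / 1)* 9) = 0.00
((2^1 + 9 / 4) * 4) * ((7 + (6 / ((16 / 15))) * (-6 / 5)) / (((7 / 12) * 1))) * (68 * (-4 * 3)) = -41616 / 7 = -5945.14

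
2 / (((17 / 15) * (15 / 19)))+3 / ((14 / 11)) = 1093 / 238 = 4.59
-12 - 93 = -105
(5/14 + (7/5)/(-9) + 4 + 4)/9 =5167/5670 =0.91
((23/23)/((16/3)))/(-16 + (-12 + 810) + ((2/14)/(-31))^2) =47089/196392528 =0.00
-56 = -56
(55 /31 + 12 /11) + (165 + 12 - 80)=34054 /341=99.87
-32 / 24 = -4 / 3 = -1.33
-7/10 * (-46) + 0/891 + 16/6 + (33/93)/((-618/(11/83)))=277209269/7950570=34.87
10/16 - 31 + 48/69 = -5461/184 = -29.68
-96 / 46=-48 / 23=-2.09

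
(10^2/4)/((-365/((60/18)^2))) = -500/657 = -0.76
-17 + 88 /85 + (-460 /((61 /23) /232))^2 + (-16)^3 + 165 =512112259090268 /316285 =1619148107.21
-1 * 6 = -6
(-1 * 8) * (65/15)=-104/3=-34.67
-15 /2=-7.50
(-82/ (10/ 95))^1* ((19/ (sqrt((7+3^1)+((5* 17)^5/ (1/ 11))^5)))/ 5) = -779* sqrt(276972447450793549874602760860240729749202728271484385)/ 72887486171261460493316516015852823618211244281969575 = -0.00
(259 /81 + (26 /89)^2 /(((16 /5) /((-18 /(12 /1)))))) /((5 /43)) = 696900011 /25664040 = 27.15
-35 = -35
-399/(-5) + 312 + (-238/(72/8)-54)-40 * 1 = 12211/45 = 271.36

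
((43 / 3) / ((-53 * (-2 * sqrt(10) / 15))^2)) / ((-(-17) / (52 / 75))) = 0.00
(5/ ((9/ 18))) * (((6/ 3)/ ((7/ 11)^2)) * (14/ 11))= 440/ 7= 62.86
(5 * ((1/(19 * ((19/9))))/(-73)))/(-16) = 45/421648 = 0.00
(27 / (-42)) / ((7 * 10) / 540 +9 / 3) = -243 / 1183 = -0.21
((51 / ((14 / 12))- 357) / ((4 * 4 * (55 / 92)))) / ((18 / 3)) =-16813 / 3080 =-5.46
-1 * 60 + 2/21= -1258/21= -59.90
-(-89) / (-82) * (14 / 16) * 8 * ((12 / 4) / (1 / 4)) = -3738 / 41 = -91.17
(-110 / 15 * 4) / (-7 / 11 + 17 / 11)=-484 / 15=-32.27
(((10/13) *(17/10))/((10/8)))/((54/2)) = 68/1755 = 0.04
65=65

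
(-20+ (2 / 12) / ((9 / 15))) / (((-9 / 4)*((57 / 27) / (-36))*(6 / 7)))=-9940 / 57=-174.39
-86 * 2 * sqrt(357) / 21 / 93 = -172 * sqrt(357) / 1953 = -1.66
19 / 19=1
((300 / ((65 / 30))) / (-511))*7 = -1800 / 949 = -1.90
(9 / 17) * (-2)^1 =-18 / 17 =-1.06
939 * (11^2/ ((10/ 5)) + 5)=123009/ 2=61504.50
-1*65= -65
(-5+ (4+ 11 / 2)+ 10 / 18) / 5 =91 / 90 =1.01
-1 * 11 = -11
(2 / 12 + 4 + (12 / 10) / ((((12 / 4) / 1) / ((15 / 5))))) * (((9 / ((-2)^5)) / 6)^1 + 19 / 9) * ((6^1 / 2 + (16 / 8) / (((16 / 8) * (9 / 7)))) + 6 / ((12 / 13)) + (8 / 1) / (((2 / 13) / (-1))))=-143763179 / 311040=-462.20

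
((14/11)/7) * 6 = 12/11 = 1.09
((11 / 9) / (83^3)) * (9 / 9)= 11 / 5146083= 0.00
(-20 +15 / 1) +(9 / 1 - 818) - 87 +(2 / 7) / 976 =-3077815 / 3416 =-901.00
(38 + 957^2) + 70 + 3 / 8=7327659 / 8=915957.38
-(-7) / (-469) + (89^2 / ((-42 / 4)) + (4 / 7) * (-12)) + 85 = -951488 / 1407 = -676.25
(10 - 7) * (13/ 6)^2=169/ 12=14.08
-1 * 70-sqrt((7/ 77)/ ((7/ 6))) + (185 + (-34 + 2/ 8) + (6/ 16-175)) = -93.65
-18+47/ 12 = -169/ 12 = -14.08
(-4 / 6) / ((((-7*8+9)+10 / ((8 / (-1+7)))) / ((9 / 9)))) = 4 / 237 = 0.02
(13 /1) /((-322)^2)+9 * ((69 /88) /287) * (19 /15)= 14622529 /467614840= 0.03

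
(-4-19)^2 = 529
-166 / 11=-15.09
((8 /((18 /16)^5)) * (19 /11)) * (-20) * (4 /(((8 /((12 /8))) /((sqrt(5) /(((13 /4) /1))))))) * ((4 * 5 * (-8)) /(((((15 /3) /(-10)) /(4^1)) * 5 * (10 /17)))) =-43352326144 * sqrt(5) /2814669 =-34440.55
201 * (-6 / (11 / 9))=-10854 / 11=-986.73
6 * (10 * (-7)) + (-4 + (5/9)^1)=-3811/9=-423.44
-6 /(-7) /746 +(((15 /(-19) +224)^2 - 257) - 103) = 49462.94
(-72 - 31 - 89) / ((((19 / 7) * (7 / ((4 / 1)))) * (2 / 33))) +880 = 4048 / 19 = 213.05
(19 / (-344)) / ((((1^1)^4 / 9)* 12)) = -57 / 1376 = -0.04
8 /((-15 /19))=-152 /15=-10.13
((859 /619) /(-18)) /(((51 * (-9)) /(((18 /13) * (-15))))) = -4295 /1231191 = -0.00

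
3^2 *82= 738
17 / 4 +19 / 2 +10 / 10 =59 / 4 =14.75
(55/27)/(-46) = -55/1242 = -0.04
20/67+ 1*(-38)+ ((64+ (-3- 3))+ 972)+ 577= 105143/67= 1569.30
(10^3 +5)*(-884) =-888420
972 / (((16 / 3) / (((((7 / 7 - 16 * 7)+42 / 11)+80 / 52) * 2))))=-11013003 / 286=-38507.00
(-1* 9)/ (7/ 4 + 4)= -36/ 23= -1.57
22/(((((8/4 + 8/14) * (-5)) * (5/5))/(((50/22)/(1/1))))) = -35/9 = -3.89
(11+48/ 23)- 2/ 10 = 1482/ 115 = 12.89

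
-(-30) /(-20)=-3 /2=-1.50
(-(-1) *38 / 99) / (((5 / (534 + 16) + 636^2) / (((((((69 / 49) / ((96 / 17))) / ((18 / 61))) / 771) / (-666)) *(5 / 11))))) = -596275 / 839993062433174496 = -0.00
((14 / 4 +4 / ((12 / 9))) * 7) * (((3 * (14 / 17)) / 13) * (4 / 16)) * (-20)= -735 / 17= -43.24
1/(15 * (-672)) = -1/10080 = -0.00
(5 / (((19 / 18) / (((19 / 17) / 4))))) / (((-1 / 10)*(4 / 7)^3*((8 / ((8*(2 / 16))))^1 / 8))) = -77175 / 1088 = -70.93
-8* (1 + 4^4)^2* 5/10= -264196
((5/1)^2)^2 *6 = 3750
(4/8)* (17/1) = 8.50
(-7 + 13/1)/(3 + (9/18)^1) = 12/7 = 1.71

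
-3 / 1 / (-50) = 3 / 50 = 0.06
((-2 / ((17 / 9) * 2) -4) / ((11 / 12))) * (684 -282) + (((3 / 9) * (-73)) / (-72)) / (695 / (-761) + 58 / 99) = -1176547915 / 592008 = -1987.39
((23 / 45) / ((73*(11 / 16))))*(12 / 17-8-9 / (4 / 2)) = -73784 / 614295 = -0.12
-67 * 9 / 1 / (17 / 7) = -4221 / 17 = -248.29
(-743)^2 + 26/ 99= 552049.26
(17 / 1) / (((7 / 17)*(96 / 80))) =1445 / 42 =34.40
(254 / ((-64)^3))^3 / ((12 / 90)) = -30725745 / 4503599627370496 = -0.00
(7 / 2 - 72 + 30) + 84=91 / 2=45.50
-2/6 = -1/3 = -0.33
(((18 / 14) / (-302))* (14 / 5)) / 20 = -9 / 15100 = -0.00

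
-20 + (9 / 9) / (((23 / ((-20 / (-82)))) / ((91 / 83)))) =-1564470 / 78269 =-19.99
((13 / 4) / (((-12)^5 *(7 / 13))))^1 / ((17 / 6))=-169 / 19740672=-0.00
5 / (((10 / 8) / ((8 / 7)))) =32 / 7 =4.57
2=2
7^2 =49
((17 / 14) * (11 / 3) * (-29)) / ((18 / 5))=-27115 / 756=-35.87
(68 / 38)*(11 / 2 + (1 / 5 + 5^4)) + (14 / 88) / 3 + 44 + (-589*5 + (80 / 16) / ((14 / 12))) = -155198569 / 87780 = -1768.04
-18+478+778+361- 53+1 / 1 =1547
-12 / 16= -3 / 4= -0.75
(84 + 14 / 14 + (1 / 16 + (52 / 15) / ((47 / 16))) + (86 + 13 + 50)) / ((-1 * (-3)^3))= 2653537 / 304560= 8.71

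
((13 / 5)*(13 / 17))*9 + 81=98.89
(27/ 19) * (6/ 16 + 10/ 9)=321/ 152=2.11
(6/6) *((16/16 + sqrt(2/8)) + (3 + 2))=6.50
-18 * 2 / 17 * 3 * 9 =-972 / 17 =-57.18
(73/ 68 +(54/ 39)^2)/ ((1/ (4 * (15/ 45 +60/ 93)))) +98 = 2254777/ 20553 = 109.71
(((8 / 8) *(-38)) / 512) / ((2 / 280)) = -10.39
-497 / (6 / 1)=-497 / 6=-82.83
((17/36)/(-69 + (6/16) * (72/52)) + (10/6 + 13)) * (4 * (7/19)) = 13155268/608931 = 21.60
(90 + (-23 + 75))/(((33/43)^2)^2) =485469742/1185921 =409.36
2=2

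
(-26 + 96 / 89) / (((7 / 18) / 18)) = -718632 / 623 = -1153.50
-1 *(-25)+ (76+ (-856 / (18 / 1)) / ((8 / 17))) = -1 / 18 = -0.06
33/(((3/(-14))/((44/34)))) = -3388/17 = -199.29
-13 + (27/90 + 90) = 77.30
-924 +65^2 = 3301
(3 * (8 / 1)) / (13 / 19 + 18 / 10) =9.66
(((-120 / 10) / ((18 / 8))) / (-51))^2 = 256 / 23409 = 0.01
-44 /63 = -0.70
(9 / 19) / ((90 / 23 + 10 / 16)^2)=304704 / 13247275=0.02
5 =5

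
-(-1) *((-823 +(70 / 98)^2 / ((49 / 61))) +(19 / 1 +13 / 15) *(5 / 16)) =-47030203 / 57624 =-816.16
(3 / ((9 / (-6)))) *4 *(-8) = 64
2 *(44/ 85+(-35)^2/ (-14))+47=-10792/ 85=-126.96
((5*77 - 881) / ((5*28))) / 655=-124 / 22925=-0.01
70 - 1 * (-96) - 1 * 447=-281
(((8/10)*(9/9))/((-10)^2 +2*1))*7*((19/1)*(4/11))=0.38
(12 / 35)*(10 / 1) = 24 / 7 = 3.43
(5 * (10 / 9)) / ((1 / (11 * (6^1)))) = 1100 / 3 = 366.67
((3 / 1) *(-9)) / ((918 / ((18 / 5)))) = -9 / 85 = -0.11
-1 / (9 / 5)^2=-25 / 81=-0.31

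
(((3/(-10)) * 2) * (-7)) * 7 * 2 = 58.80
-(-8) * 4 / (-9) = -32 / 9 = -3.56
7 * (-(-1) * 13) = 91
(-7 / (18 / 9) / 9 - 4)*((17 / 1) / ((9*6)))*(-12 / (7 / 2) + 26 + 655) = -707761 / 756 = -936.19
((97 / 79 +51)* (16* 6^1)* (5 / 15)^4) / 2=66016 / 2133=30.95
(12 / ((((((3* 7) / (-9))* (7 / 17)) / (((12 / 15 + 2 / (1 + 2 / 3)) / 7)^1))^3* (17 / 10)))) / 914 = -3745440 / 18441598399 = -0.00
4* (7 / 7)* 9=36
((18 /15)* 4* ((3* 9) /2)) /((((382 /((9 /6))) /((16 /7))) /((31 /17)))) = 120528 /113645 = 1.06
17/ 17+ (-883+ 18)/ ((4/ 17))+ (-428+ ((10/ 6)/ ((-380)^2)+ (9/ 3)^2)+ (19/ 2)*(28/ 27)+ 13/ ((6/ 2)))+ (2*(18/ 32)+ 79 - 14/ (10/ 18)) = -3138643013/ 779760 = -4025.14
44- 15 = 29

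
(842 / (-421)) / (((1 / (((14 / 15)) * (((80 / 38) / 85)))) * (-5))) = 224 / 24225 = 0.01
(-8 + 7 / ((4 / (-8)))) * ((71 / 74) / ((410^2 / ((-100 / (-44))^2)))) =-1775 / 2736668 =-0.00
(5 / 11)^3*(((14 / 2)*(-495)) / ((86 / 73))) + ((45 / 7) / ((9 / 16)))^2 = -74245975 / 509894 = -145.61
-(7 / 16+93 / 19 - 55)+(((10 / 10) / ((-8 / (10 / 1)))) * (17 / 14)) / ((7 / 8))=714011 / 14896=47.93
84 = 84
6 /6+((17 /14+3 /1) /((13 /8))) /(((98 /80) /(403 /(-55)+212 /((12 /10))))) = 52899755 /147147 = 359.50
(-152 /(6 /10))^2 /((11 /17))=9819200 /99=99183.84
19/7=2.71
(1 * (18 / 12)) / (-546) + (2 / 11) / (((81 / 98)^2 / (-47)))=-328682635 / 26270244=-12.51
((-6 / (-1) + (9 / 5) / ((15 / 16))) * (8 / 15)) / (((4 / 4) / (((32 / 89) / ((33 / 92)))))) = 47104 / 11125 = 4.23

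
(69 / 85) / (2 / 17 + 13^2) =3 / 625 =0.00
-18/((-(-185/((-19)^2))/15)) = -19494/37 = -526.86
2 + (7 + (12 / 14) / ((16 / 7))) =9.38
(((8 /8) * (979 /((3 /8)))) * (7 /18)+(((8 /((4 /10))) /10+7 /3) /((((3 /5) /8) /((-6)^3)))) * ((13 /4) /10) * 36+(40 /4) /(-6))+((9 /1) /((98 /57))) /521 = -199895374919 /1378566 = -145002.40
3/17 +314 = 5341/17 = 314.18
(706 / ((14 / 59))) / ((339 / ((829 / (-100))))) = -17265583 / 237300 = -72.76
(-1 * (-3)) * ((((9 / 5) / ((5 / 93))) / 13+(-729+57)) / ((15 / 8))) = -1740504 / 1625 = -1071.08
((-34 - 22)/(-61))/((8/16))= 112/61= 1.84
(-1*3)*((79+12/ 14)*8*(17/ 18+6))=-13309.52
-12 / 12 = -1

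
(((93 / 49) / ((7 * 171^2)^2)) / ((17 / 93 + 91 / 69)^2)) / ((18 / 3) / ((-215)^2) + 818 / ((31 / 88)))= 22582882101025 / 2610218302799903488469744352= 0.00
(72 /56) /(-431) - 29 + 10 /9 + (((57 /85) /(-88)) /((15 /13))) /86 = -2435940813991 /87334909200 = -27.89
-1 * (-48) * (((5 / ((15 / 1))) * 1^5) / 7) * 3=48 / 7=6.86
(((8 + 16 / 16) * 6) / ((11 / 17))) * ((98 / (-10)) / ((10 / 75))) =-67473 / 11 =-6133.91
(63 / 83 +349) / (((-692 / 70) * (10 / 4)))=-203210 / 14359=-14.15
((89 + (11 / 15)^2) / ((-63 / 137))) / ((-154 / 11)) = 197143 / 14175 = 13.91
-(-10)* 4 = 40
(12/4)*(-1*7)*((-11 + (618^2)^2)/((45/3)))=-204212318471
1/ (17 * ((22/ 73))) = 0.20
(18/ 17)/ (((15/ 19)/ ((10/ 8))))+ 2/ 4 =37/ 17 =2.18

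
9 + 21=30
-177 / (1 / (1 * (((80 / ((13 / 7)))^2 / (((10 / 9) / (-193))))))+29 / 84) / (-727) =9641600640 / 13671780977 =0.71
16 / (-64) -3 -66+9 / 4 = -67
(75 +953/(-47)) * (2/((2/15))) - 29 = 37217/47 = 791.85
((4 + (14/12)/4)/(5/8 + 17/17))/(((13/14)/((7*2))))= 20188/507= 39.82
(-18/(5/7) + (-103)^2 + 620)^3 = 175794812654859/125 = 1406358501238.87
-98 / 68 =-49 / 34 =-1.44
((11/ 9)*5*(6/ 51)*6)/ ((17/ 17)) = 220/ 51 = 4.31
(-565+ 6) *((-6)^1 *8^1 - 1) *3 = 82173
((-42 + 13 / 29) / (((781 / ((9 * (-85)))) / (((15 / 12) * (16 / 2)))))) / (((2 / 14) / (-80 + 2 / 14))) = -5153001750 / 22649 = -227515.64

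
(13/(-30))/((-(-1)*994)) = -13/29820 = -0.00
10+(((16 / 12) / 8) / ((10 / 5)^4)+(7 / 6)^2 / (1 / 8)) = 6019 / 288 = 20.90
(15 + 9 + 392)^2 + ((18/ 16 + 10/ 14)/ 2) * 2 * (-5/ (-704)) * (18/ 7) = 23878963739/ 137984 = 173056.03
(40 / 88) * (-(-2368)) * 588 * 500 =3480960000 / 11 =316450909.09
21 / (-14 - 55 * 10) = -7 / 188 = -0.04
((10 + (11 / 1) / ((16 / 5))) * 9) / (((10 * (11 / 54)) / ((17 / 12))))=59211 / 704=84.11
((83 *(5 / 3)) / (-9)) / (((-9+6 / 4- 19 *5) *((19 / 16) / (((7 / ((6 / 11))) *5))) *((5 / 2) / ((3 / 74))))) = 102256 / 778221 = 0.13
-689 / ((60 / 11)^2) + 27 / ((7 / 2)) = -389183 / 25200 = -15.44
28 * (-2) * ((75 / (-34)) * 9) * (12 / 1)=226800 / 17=13341.18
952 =952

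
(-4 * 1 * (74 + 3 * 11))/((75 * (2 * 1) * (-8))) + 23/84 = 331/525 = 0.63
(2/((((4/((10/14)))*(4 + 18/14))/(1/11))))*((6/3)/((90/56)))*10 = 280/3663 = 0.08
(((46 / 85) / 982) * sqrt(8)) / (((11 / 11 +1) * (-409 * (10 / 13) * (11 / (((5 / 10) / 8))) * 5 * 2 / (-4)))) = 299 * sqrt(2) / 75106306000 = 0.00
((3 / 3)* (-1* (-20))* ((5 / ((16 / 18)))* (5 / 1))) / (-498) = -375 / 332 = -1.13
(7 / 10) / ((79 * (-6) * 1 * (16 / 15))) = -7 / 5056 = -0.00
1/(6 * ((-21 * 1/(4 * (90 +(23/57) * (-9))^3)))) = -982003938/48013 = -20452.88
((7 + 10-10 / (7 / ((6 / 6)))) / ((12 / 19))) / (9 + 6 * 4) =2071 / 2772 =0.75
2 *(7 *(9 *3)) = 378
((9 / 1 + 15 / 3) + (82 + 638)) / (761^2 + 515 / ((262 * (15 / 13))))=576924 / 455190445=0.00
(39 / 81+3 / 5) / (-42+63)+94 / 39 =2.46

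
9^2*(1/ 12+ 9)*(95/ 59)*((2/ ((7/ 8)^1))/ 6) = 186390/ 413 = 451.31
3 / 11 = 0.27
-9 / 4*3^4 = -729 / 4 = -182.25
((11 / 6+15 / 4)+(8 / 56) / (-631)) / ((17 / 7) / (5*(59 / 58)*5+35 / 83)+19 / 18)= 36829594785 / 7582768646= 4.86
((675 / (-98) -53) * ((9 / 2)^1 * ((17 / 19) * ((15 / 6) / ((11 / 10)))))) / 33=-7482975 / 450604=-16.61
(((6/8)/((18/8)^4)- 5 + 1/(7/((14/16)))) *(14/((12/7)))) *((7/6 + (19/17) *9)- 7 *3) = 4141806193/10707552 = 386.81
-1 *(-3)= 3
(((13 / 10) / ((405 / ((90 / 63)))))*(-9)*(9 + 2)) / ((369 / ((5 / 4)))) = -143 / 92988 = -0.00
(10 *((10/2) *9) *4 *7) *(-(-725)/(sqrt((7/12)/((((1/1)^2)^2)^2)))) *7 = 18270000 *sqrt(21) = 83723657.95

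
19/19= 1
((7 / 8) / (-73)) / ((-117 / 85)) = 595 / 68328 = 0.01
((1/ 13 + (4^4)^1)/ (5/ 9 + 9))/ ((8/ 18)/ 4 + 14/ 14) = 269649/ 11180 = 24.12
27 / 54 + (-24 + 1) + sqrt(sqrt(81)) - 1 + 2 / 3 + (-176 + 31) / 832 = -49939 / 2496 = -20.01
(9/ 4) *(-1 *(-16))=36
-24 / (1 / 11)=-264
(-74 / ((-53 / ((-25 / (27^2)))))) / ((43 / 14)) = -25900 / 1661391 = -0.02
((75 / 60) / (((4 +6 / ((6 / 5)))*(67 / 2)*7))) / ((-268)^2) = 5 / 606338208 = 0.00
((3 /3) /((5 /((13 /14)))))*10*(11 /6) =143 /42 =3.40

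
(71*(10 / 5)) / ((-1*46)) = -71 / 23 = -3.09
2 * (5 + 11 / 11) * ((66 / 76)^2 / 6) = 1.51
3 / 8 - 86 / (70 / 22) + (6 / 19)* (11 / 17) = -2392069 / 90440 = -26.45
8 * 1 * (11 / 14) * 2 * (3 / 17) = 264 / 119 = 2.22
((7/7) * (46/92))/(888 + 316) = 1/2408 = 0.00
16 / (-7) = -16 / 7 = -2.29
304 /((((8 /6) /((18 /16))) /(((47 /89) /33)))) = 8037 /1958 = 4.10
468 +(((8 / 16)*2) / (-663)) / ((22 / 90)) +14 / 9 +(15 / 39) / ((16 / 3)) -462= 2668013 / 350064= 7.62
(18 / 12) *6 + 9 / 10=99 / 10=9.90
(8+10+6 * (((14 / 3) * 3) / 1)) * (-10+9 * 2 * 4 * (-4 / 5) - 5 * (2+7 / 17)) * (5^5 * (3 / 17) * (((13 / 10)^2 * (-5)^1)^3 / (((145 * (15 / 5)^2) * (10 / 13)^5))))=12134718028024527 / 1577600000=7691885.16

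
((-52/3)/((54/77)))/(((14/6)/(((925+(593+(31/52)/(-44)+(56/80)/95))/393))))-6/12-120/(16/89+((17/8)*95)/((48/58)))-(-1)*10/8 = -759811478355319/18688648037400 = -40.66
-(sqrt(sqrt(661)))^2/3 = -sqrt(661)/3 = -8.57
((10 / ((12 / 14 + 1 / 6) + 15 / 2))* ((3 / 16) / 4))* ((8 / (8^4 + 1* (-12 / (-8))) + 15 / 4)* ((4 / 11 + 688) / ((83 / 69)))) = 118.07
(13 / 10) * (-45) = -117 / 2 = -58.50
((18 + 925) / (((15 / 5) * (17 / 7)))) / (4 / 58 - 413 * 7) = -191429 / 4275687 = -0.04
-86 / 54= -43 / 27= -1.59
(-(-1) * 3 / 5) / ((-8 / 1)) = -3 / 40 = -0.08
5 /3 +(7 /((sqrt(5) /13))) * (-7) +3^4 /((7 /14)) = 491 /3 - 637 * sqrt(5) /5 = -121.21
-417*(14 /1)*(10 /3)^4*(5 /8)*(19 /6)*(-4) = 462175000 /81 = 5705864.20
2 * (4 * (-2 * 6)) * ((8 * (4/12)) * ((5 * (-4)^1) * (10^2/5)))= 102400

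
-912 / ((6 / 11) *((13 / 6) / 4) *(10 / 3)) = -60192 / 65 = -926.03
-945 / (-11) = 85.91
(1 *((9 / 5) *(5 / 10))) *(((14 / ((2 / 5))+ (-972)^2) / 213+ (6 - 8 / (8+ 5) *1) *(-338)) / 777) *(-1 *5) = -15.15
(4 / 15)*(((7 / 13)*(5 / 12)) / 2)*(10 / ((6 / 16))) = 280 / 351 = 0.80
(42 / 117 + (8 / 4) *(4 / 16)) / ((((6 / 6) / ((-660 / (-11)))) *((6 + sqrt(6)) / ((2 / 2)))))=134 / 13 - 67 *sqrt(6) / 39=6.10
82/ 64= 41/ 32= 1.28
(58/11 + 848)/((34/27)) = 126711/187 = 677.60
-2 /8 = -1 /4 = -0.25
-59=-59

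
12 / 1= 12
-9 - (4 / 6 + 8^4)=-12317 / 3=-4105.67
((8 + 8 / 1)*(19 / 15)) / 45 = 304 / 675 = 0.45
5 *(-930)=-4650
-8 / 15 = -0.53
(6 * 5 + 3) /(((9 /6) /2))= 44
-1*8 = -8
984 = 984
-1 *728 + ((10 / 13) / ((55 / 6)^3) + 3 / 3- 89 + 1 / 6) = -2117452033 / 2595450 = -815.83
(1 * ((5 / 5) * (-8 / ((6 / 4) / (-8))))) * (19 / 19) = 128 / 3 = 42.67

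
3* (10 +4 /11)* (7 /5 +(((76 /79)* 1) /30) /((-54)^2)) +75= 125145604 /1055835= 118.53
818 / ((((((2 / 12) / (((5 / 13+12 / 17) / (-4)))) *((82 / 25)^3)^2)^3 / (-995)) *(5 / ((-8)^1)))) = -447622009323051315732300281524658203125 / 151633852234744934357329727731166161272832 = -0.00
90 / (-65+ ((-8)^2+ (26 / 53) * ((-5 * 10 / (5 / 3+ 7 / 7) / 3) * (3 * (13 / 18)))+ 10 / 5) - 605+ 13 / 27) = -103032 / 698513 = -0.15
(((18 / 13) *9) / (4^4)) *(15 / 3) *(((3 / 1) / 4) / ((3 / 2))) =405 / 3328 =0.12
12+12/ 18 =38/ 3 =12.67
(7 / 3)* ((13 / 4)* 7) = 637 / 12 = 53.08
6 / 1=6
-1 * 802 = -802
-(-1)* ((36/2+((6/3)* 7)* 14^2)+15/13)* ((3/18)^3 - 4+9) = 38830601/2808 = 13828.56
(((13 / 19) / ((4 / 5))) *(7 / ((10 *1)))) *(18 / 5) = 819 / 380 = 2.16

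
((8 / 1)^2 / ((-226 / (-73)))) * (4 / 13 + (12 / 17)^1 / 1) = 523264 / 24973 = 20.95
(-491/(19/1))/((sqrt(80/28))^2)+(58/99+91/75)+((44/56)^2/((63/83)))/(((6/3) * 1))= -294155269/43012200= -6.84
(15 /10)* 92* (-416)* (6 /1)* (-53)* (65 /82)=593311680 /41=14471016.59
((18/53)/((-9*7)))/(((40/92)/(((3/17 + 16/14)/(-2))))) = 0.01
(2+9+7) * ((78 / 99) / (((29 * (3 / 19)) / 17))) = 16796 / 319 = 52.65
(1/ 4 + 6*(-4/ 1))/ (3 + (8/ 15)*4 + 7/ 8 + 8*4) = -2850/ 4561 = -0.62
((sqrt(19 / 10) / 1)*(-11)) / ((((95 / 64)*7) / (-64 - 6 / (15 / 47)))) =145728*sqrt(190) / 16625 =120.83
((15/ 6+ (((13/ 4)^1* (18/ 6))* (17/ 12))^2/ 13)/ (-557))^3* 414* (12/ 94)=-0.00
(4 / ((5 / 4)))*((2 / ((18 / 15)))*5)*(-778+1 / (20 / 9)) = -62204 / 3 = -20734.67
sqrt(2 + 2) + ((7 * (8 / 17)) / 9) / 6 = 946 / 459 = 2.06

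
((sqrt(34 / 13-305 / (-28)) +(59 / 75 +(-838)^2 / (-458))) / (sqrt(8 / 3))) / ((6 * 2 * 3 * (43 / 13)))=sqrt(6) * (-4790356298 +17175 * sqrt(447447)) / 1488866400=-7.86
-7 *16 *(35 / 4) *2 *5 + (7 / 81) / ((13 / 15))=-3439765 / 351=-9799.90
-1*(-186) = 186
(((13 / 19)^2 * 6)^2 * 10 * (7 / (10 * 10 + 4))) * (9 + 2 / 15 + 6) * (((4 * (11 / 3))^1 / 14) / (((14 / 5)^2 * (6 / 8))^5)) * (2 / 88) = 4870302734375 / 17890854065515494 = 0.00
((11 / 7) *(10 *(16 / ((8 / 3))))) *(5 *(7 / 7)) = 3300 / 7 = 471.43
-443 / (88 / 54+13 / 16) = -191376 / 1055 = -181.40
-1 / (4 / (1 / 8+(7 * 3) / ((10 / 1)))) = -89 / 160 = -0.56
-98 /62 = -49 /31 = -1.58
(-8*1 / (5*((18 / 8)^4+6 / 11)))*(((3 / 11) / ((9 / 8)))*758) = -12419072 / 1105605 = -11.23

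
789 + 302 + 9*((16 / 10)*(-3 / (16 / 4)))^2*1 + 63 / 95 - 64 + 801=874771 / 475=1841.62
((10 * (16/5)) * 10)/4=80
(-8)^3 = -512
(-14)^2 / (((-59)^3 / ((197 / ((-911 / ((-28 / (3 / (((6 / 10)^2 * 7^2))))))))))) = -158926992 / 4677506725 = -0.03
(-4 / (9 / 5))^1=-20 / 9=-2.22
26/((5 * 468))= 1/90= 0.01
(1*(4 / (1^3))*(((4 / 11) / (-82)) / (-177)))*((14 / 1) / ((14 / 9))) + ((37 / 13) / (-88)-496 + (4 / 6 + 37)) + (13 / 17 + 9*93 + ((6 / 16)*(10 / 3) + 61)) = 62331881545 / 141134136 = 441.65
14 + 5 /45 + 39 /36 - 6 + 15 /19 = 6829 /684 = 9.98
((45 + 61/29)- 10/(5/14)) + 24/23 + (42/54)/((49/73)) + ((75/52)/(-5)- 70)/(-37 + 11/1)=1364012075/56812392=24.01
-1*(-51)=51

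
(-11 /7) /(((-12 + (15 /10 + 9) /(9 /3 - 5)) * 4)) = 0.02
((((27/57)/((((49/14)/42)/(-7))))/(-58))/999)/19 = 14/387353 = 0.00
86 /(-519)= -86 /519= -0.17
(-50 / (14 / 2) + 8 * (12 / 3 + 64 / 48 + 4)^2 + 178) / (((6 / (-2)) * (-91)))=54668 / 17199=3.18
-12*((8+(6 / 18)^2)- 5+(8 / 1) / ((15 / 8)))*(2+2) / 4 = -1328 / 15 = -88.53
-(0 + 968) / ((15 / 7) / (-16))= 108416 / 15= 7227.73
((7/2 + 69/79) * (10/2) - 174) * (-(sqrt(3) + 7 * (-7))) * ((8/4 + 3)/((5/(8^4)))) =-2412161024/79 + 49227776 * sqrt(3)/79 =-29454379.93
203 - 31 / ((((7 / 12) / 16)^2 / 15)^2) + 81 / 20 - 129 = -189574148444039 / 48020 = -3947816502.37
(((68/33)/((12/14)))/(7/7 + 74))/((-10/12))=-476/12375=-0.04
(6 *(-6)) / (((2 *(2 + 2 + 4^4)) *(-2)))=9 / 260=0.03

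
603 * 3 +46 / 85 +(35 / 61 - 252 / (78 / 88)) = 1525.81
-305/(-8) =305/8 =38.12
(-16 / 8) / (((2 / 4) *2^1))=-2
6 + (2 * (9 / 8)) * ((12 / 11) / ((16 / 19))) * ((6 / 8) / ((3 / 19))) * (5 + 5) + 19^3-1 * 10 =2461695 / 352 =6993.45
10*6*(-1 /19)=-60 /19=-3.16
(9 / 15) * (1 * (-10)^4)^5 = 60000000000000000000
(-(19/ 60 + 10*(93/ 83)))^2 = 3292120129/ 24800400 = 132.74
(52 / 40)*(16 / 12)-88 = -1294 / 15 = -86.27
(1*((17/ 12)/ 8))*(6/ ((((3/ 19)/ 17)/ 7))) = 38437/ 48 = 800.77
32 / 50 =16 / 25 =0.64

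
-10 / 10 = -1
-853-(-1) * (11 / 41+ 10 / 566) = -852.71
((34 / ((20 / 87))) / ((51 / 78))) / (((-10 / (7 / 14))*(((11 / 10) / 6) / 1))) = -3393 / 55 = -61.69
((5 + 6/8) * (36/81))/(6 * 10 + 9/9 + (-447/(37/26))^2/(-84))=-220409/96042096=-0.00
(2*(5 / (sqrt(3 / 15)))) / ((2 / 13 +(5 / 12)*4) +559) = 195*sqrt(5) / 10936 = 0.04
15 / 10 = 3 / 2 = 1.50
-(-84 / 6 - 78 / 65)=76 / 5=15.20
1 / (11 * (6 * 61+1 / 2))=2 / 8063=0.00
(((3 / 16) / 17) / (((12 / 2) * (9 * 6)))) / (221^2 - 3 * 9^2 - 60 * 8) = 1 / 1413514368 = 0.00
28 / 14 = 2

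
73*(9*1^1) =657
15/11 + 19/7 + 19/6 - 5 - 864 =-398131/462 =-861.76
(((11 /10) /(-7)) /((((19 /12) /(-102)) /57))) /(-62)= -10098 /1085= -9.31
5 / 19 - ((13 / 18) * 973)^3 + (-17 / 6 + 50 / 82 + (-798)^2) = -1573650706678295 / 4543128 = -346380446.84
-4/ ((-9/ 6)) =8/ 3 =2.67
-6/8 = -3/4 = -0.75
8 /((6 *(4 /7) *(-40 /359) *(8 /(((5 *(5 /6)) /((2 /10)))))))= -62825 /1152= -54.54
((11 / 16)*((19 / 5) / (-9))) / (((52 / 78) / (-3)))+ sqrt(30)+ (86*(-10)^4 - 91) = sqrt(30)+ 137585649 / 160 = 859915.78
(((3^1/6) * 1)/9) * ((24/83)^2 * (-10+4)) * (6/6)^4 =-0.03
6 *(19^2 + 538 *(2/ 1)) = 8622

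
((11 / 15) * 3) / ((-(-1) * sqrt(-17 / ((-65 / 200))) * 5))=11 * sqrt(2210) / 8500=0.06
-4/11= -0.36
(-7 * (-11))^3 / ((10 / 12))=2739198 / 5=547839.60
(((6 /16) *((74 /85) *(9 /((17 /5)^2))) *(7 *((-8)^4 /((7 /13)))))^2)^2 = 19548579554896935541234728960000 /582622237229761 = 33552752205006932.55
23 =23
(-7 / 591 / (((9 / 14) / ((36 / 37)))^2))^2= 481890304 / 654608828241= 0.00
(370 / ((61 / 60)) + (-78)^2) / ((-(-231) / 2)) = 262216 / 4697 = 55.83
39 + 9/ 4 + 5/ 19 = 3155/ 76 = 41.51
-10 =-10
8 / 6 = 4 / 3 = 1.33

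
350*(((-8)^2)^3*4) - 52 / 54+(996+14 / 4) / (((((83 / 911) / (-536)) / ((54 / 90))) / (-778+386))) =19608875321914 / 11205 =1750011184.46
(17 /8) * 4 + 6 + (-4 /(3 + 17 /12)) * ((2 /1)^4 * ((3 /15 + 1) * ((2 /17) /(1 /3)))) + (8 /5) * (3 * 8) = 46.76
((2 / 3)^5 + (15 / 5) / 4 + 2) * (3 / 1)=8.65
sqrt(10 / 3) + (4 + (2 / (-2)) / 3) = sqrt(30) / 3 + 11 / 3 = 5.49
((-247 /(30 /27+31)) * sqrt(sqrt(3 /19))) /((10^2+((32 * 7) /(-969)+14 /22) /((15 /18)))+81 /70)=-114114 * 19^(3 /4) * 3^(1 /4) /28650355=-0.05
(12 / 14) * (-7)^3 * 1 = -294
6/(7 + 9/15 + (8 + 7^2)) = 30/323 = 0.09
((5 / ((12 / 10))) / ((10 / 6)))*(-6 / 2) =-15 / 2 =-7.50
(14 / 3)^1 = 14 / 3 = 4.67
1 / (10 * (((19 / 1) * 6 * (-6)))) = -1 / 6840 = -0.00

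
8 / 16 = 1 / 2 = 0.50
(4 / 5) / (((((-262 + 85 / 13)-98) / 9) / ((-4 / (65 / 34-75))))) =-63648 / 57092875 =-0.00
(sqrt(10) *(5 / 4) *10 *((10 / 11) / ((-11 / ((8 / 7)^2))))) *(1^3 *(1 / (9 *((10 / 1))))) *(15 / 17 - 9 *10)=404000 *sqrt(10) / 302379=4.23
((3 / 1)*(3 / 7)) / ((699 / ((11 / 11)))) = 3 / 1631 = 0.00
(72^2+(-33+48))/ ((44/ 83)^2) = 35815911/ 1936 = 18499.95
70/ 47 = 1.49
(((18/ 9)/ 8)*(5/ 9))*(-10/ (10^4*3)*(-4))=1/ 5400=0.00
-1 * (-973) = 973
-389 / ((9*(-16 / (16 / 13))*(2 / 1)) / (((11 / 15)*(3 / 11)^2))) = 389 / 4290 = 0.09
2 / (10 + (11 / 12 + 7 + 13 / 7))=168 / 1661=0.10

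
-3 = -3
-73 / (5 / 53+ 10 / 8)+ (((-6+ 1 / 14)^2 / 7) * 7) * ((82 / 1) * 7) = 80281301 / 3990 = 20120.63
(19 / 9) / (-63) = -19 / 567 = -0.03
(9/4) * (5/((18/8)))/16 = 5/16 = 0.31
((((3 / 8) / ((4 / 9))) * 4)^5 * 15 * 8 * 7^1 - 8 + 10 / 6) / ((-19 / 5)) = -22599139405 / 233472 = -96795.93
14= 14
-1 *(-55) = 55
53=53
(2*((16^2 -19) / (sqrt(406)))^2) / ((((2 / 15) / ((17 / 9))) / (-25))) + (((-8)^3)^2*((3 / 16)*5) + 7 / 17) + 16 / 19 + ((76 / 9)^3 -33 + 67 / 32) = 226894584069659 / 1529593632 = 148336.51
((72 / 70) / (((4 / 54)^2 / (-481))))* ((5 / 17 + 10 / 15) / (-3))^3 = 72757503 / 24565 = 2961.84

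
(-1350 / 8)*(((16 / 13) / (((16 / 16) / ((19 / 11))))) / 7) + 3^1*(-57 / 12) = -262257 / 4004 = -65.50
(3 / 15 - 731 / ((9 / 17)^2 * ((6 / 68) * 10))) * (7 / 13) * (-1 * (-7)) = -35193368 / 3159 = -11140.67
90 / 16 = 45 / 8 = 5.62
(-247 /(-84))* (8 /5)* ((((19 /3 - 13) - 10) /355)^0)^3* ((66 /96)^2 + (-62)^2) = 48618739 /2688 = 18087.33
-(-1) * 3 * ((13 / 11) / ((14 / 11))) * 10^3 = 19500 / 7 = 2785.71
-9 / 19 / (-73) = 9 / 1387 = 0.01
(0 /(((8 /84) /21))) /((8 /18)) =0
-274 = -274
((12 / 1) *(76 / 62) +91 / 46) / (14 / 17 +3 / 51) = 404549 / 21390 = 18.91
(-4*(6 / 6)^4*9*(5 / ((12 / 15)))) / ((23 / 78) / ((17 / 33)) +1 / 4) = -198900 / 727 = -273.59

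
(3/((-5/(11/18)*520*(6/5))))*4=-11/4680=-0.00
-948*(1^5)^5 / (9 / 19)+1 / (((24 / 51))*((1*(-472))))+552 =-1449.34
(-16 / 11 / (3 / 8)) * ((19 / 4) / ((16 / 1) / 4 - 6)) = 304 / 33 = 9.21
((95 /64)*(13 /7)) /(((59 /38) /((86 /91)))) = 1.68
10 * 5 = 50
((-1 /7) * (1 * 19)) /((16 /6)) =-57 /56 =-1.02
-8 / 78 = -4 / 39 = -0.10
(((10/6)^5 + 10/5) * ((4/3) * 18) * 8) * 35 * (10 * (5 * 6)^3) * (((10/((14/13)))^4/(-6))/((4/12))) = -103133771000000000/1029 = -100227182701652.09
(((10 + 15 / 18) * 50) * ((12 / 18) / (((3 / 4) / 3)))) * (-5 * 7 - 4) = -169000 / 3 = -56333.33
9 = 9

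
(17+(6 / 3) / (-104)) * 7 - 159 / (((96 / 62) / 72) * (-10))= 55784 / 65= 858.22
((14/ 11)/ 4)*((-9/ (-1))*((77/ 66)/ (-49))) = -3/ 44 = -0.07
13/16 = 0.81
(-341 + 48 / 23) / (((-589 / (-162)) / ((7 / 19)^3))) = -433136970 / 92918873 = -4.66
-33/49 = -0.67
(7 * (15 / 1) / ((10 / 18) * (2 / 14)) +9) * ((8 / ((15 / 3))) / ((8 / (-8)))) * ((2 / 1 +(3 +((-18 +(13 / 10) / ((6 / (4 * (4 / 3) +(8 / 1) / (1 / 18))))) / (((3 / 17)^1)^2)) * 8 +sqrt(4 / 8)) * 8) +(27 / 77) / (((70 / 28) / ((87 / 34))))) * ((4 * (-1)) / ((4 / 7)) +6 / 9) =269952 * sqrt(2) / 5 +352162520315168 / 883575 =398641863.75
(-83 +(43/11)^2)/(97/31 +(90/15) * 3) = -254014/79255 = -3.21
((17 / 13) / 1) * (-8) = -136 / 13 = -10.46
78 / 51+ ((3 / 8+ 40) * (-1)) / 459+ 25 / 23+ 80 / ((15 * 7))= 1945205 / 591192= 3.29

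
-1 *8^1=-8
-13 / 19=-0.68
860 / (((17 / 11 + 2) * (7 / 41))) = 387860 / 273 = 1420.73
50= 50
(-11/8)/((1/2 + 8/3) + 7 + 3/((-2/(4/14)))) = -231/1636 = -0.14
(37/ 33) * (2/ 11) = 74/ 363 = 0.20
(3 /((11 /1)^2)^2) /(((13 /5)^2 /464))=34800 /2474329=0.01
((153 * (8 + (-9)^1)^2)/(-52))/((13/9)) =-1377/676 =-2.04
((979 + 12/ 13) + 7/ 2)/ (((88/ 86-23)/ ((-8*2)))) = 325768/ 455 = 715.97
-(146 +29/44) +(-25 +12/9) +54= -15355/132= -116.33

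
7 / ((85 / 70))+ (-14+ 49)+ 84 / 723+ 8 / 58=41.02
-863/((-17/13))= 11219/17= 659.94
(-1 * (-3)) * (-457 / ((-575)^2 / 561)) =-769131 / 330625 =-2.33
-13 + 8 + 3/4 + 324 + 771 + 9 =4399/4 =1099.75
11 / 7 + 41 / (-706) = 7479 / 4942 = 1.51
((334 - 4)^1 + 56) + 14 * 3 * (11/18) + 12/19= 23501/57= 412.30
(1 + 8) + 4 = 13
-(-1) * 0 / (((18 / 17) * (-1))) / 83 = 0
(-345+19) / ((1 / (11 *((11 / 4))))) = -19723 / 2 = -9861.50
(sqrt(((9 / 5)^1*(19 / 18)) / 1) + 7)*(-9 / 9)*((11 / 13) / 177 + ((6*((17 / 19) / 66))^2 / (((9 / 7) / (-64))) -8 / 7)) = 3097284401*sqrt(190) / 21107096010 + 3097284401 / 301529943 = 12.29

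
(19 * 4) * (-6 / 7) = -456 / 7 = -65.14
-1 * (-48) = 48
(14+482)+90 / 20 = 1001 / 2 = 500.50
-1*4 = -4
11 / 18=0.61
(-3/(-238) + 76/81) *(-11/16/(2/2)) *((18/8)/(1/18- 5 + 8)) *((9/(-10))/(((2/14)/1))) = 164979/54400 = 3.03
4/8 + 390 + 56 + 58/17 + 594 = 35493/34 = 1043.91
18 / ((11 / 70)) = 1260 / 11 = 114.55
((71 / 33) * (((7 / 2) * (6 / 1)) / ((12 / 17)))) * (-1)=-8449 / 132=-64.01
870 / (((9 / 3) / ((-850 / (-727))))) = 246500 / 727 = 339.06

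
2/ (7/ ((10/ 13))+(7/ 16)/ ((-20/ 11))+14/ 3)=384/ 2597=0.15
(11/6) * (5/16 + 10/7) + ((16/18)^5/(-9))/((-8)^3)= 379994651/119042784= 3.19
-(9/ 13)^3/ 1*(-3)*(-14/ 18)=-1701/ 2197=-0.77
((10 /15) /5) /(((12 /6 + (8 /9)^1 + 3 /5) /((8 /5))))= 48 /785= 0.06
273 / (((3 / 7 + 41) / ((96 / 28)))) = 3276 / 145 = 22.59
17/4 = 4.25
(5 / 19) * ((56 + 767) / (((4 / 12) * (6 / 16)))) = 1732.63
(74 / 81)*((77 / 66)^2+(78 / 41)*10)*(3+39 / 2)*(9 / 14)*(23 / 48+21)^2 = 124279.63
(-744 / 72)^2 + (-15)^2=2986 / 9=331.78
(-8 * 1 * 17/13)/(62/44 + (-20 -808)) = 2992/236405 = 0.01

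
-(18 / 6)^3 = -27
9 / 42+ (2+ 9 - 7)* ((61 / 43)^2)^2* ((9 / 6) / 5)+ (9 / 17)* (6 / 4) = 11937211074 / 2034186595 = 5.87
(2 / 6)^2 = 1 / 9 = 0.11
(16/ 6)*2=16/ 3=5.33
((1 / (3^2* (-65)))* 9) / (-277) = 0.00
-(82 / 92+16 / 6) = -491 / 138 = -3.56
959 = 959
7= 7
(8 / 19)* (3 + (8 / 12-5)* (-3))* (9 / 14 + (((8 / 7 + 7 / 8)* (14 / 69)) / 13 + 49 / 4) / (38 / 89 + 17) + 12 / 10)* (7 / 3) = 1443512192 / 36045945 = 40.05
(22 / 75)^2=484 / 5625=0.09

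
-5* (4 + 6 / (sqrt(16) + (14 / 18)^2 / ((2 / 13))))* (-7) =42784 / 257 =166.47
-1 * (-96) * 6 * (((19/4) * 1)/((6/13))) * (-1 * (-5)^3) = 741000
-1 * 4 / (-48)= 1 / 12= 0.08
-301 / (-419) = 301 / 419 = 0.72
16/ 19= 0.84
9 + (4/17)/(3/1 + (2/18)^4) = 9.08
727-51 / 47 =34118 / 47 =725.91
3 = 3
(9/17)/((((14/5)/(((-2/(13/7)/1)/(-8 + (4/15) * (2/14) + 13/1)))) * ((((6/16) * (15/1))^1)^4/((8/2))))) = -114688/710222175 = -0.00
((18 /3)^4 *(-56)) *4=-290304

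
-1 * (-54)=54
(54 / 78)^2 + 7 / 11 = 2074 / 1859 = 1.12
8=8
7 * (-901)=-6307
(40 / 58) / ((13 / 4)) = 80 / 377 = 0.21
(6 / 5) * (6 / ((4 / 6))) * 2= 108 / 5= 21.60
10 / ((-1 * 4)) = -5 / 2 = -2.50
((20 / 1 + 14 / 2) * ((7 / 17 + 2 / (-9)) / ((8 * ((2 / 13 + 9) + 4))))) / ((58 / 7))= 91 / 15504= 0.01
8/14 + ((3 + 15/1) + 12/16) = 541/28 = 19.32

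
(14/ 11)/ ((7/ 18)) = 36/ 11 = 3.27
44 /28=11 /7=1.57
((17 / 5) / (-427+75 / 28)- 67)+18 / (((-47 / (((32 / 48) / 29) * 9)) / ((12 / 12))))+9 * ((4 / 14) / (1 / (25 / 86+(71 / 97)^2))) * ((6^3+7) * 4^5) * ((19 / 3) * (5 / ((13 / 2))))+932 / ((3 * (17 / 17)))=21146036241523381196677 / 8943209968002765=2364479.46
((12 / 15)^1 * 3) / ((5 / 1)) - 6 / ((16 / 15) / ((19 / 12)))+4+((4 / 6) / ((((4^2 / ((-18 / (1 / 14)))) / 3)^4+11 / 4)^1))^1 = -1879158890479 / 449148456800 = -4.18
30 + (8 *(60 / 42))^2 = 7870 / 49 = 160.61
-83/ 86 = -0.97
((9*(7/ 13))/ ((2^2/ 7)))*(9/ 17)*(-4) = -3969/ 221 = -17.96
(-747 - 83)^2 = 688900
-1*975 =-975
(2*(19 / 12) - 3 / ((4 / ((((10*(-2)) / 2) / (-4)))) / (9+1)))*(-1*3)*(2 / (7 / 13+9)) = 2431 / 248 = 9.80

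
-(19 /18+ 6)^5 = -33038369407 /1889568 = -17484.62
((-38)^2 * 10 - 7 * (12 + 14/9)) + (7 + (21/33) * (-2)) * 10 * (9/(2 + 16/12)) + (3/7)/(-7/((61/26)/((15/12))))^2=2080258903673/143468325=14499.78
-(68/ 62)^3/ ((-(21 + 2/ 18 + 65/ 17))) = 6013512/ 113652665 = 0.05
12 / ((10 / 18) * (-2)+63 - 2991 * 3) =-27 / 20050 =-0.00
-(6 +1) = -7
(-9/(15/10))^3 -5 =-221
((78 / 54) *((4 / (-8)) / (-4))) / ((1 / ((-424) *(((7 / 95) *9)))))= -4823 / 95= -50.77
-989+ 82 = -907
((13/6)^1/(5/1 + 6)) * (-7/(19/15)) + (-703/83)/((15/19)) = -11.82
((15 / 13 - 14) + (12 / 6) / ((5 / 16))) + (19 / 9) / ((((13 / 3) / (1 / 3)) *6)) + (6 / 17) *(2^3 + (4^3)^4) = 353327954413 / 59670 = 5921366.76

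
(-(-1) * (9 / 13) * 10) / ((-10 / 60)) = -540 / 13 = -41.54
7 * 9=63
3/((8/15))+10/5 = 61/8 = 7.62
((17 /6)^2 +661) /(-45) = -4817 /324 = -14.87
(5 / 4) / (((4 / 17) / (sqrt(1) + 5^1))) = 255 / 8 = 31.88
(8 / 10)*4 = 16 / 5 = 3.20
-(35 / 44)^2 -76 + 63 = -26393 / 1936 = -13.63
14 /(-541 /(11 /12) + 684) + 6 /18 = 83 /172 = 0.48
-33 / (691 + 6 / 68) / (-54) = 187 / 211473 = 0.00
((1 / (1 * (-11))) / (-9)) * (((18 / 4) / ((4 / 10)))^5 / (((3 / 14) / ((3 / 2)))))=143521875 / 11264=12741.64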